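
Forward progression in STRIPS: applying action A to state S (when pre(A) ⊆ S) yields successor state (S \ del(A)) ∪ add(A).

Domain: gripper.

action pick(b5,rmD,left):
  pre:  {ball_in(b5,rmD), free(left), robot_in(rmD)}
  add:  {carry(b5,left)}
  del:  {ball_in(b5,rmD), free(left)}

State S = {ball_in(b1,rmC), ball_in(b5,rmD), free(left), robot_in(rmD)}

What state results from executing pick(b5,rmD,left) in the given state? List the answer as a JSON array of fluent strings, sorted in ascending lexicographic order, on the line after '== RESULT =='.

Progress:
  pre ⊆ S: {ball_in(b5,rmD), free(left), robot_in(rmD)} ⊆ S  — applicable
  S \ del = {ball_in(b1,rmC), robot_in(rmD)}
  ∪ add   = {ball_in(b1,rmC), carry(b5,left), robot_in(rmD)}

== RESULT ==
["ball_in(b1,rmC)", "carry(b5,left)", "robot_in(rmD)"]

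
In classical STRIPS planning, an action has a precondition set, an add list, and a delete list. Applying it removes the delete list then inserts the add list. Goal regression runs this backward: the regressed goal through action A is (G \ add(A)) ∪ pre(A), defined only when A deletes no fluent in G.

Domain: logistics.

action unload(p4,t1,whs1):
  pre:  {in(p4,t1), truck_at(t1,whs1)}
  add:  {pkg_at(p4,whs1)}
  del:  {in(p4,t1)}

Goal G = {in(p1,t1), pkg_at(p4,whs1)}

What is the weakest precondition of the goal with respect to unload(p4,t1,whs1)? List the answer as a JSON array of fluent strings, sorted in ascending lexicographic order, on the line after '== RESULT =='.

Compute (G \ add) ∪ pre:
  G ∩ del = {}  (empty — regression defined)
  G \ add = {in(p1,t1), pkg_at(p4,whs1)} \ {pkg_at(p4,whs1)} = {in(p1,t1)}
  ∪ pre   = {in(p1,t1)} ∪ {in(p4,t1), truck_at(t1,whs1)}
          = {in(p1,t1), in(p4,t1), truck_at(t1,whs1)}

== RESULT ==
["in(p1,t1)", "in(p4,t1)", "truck_at(t1,whs1)"]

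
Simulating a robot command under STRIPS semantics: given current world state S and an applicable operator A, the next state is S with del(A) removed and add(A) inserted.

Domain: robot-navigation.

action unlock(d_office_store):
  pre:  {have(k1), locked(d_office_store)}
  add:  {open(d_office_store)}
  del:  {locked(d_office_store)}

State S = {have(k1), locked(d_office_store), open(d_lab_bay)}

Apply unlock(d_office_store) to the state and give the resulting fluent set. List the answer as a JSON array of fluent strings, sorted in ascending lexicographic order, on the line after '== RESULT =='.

Progress:
  pre ⊆ S: {have(k1), locked(d_office_store)} ⊆ S  — applicable
  S \ del = {have(k1), open(d_lab_bay)}
  ∪ add   = {have(k1), open(d_lab_bay), open(d_office_store)}

== RESULT ==
["have(k1)", "open(d_lab_bay)", "open(d_office_store)"]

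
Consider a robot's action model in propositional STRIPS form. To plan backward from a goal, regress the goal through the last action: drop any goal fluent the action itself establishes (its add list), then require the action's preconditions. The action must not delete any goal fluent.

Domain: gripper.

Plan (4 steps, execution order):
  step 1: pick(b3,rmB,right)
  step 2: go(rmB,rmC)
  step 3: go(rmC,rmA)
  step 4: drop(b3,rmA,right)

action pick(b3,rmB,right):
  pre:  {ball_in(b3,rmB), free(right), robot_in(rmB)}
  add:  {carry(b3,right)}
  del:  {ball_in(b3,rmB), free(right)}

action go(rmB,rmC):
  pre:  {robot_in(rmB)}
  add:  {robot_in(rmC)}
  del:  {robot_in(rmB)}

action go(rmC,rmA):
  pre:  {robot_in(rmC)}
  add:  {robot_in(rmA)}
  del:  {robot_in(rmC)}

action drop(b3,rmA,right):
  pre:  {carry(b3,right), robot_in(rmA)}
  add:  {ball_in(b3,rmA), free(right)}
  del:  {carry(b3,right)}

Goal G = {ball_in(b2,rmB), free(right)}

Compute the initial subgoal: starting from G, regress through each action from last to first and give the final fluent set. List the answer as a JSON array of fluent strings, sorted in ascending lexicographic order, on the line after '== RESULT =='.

Work backward from the goal:
  through step 4 (drop(b3,rmA,right)): drop {free(right)}, keep {ball_in(b2,rmB)}, require {carry(b3,right), robot_in(rmA)}
    → {ball_in(b2,rmB), carry(b3,right), robot_in(rmA)}
  through step 3 (go(rmC,rmA)): drop {robot_in(rmA)}, keep {ball_in(b2,rmB), carry(b3,right)}, require {robot_in(rmC)}
    → {ball_in(b2,rmB), carry(b3,right), robot_in(rmC)}
  through step 2 (go(rmB,rmC)): drop {robot_in(rmC)}, keep {ball_in(b2,rmB), carry(b3,right)}, require {robot_in(rmB)}
    → {ball_in(b2,rmB), carry(b3,right), robot_in(rmB)}
  through step 1 (pick(b3,rmB,right)): drop {carry(b3,right)}, keep {ball_in(b2,rmB), robot_in(rmB)}, require {ball_in(b3,rmB), free(right), robot_in(rmB)}
    → {ball_in(b2,rmB), ball_in(b3,rmB), free(right), robot_in(rmB)}

== RESULT ==
["ball_in(b2,rmB)", "ball_in(b3,rmB)", "free(right)", "robot_in(rmB)"]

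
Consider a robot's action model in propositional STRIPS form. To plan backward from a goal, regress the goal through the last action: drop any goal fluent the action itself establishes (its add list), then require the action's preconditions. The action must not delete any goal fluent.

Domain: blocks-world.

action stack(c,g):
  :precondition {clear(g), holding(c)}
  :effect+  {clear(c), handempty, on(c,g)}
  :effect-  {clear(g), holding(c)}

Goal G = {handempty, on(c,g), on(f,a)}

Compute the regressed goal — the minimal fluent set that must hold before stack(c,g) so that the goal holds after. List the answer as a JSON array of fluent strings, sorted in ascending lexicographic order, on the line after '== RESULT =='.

Regress:
  G ∩ del = {}  (empty — regression defined)
  G \ add = {handempty, on(c,g), on(f,a)} \ {clear(c), handempty, on(c,g)} = {on(f,a)}
  ∪ pre   = {on(f,a)} ∪ {clear(g), holding(c)}
          = {clear(g), holding(c), on(f,a)}

== RESULT ==
["clear(g)", "holding(c)", "on(f,a)"]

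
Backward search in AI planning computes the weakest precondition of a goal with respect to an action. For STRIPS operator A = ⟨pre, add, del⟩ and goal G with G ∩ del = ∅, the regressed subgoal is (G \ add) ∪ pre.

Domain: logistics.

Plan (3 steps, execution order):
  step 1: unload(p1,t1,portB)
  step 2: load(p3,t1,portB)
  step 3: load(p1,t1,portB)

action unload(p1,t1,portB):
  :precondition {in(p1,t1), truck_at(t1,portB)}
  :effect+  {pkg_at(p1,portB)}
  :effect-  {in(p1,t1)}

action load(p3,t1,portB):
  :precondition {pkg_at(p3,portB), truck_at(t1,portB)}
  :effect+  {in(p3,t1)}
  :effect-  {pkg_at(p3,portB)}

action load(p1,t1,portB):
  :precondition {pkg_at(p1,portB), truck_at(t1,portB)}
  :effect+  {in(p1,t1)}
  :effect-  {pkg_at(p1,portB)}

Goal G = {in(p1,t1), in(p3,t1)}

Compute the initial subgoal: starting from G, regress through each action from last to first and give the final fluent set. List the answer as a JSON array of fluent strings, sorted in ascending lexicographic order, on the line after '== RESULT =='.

Regress step by step:
  through step 3 (load(p1,t1,portB)): drop {in(p1,t1)}, keep {in(p3,t1)}, require {pkg_at(p1,portB), truck_at(t1,portB)}
    → {in(p3,t1), pkg_at(p1,portB), truck_at(t1,portB)}
  through step 2 (load(p3,t1,portB)): drop {in(p3,t1)}, keep {pkg_at(p1,portB), truck_at(t1,portB)}, require {pkg_at(p3,portB), truck_at(t1,portB)}
    → {pkg_at(p1,portB), pkg_at(p3,portB), truck_at(t1,portB)}
  through step 1 (unload(p1,t1,portB)): drop {pkg_at(p1,portB)}, keep {pkg_at(p3,portB), truck_at(t1,portB)}, require {in(p1,t1), truck_at(t1,portB)}
    → {in(p1,t1), pkg_at(p3,portB), truck_at(t1,portB)}

== RESULT ==
["in(p1,t1)", "pkg_at(p3,portB)", "truck_at(t1,portB)"]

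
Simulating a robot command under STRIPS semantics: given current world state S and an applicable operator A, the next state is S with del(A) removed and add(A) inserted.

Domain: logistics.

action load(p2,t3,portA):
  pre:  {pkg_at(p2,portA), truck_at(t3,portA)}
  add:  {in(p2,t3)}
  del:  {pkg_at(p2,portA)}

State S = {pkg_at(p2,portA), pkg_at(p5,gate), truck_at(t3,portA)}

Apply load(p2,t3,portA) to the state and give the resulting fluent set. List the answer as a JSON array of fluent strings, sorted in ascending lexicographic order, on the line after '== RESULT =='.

Progress:
  pre ⊆ S: {pkg_at(p2,portA), truck_at(t3,portA)} ⊆ S  — applicable
  S \ del = {pkg_at(p5,gate), truck_at(t3,portA)}
  ∪ add   = {in(p2,t3), pkg_at(p5,gate), truck_at(t3,portA)}

== RESULT ==
["in(p2,t3)", "pkg_at(p5,gate)", "truck_at(t3,portA)"]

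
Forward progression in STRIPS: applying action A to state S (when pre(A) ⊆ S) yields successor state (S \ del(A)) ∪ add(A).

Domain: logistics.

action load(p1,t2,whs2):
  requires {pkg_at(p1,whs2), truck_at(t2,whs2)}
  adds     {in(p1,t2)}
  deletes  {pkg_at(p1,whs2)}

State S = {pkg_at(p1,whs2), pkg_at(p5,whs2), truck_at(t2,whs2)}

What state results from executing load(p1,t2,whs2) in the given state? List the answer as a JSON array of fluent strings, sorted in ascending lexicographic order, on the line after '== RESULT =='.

Compute (S \ del) ∪ add:
  pre ⊆ S: {pkg_at(p1,whs2), truck_at(t2,whs2)} ⊆ S  — applicable
  S \ del = {pkg_at(p5,whs2), truck_at(t2,whs2)}
  ∪ add   = {in(p1,t2), pkg_at(p5,whs2), truck_at(t2,whs2)}

== RESULT ==
["in(p1,t2)", "pkg_at(p5,whs2)", "truck_at(t2,whs2)"]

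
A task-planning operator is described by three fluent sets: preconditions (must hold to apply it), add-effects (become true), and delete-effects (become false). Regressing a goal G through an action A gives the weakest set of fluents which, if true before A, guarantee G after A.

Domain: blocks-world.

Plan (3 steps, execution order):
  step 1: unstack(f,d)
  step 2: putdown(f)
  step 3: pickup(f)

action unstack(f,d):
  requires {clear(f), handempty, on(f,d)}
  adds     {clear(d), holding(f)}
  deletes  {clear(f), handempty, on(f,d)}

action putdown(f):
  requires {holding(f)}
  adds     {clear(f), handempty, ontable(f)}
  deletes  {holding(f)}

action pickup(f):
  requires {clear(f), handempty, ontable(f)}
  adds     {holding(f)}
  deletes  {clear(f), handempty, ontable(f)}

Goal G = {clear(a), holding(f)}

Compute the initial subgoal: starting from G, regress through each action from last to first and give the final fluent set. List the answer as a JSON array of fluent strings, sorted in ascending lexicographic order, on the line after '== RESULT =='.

Work backward from the goal:
  through step 3 (pickup(f)): drop {holding(f)}, keep {clear(a)}, require {clear(f), handempty, ontable(f)}
    → {clear(a), clear(f), handempty, ontable(f)}
  through step 2 (putdown(f)): drop {clear(f), handempty, ontable(f)}, keep {clear(a)}, require {holding(f)}
    → {clear(a), holding(f)}
  through step 1 (unstack(f,d)): drop {holding(f)}, keep {clear(a)}, require {clear(f), handempty, on(f,d)}
    → {clear(a), clear(f), handempty, on(f,d)}

== RESULT ==
["clear(a)", "clear(f)", "handempty", "on(f,d)"]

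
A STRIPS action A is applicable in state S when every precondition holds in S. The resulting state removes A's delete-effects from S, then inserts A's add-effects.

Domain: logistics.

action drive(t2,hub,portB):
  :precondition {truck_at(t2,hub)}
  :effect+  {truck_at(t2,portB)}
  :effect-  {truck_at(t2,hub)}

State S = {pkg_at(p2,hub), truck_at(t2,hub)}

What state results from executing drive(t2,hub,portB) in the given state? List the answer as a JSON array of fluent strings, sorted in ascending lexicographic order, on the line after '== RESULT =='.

Compute (S \ del) ∪ add:
  pre ⊆ S: {truck_at(t2,hub)} ⊆ S  — applicable
  S \ del = {pkg_at(p2,hub)}
  ∪ add   = {pkg_at(p2,hub), truck_at(t2,portB)}

== RESULT ==
["pkg_at(p2,hub)", "truck_at(t2,portB)"]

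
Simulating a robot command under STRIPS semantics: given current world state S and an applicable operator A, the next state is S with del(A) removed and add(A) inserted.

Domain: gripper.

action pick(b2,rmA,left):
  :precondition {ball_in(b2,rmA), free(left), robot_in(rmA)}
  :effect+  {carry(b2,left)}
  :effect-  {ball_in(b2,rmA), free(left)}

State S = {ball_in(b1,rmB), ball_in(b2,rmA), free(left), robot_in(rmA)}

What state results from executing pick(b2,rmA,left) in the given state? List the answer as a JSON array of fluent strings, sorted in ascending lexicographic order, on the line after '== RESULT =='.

Compute (S \ del) ∪ add:
  pre ⊆ S: {ball_in(b2,rmA), free(left), robot_in(rmA)} ⊆ S  — applicable
  S \ del = {ball_in(b1,rmB), robot_in(rmA)}
  ∪ add   = {ball_in(b1,rmB), carry(b2,left), robot_in(rmA)}

== RESULT ==
["ball_in(b1,rmB)", "carry(b2,left)", "robot_in(rmA)"]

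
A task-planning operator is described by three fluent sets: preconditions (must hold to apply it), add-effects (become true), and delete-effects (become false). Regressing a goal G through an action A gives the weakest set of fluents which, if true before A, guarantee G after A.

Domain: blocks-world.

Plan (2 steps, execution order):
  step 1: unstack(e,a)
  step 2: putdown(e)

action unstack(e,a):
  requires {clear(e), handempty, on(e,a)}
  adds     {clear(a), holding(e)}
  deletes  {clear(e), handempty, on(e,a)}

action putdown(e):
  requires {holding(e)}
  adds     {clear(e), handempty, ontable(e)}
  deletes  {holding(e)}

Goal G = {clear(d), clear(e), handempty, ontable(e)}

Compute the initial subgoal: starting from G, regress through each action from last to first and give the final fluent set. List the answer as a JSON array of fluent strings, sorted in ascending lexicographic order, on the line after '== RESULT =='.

Regress step by step:
  through step 2 (putdown(e)): drop {clear(e), handempty, ontable(e)}, keep {clear(d)}, require {holding(e)}
    → {clear(d), holding(e)}
  through step 1 (unstack(e,a)): drop {holding(e)}, keep {clear(d)}, require {clear(e), handempty, on(e,a)}
    → {clear(d), clear(e), handempty, on(e,a)}

== RESULT ==
["clear(d)", "clear(e)", "handempty", "on(e,a)"]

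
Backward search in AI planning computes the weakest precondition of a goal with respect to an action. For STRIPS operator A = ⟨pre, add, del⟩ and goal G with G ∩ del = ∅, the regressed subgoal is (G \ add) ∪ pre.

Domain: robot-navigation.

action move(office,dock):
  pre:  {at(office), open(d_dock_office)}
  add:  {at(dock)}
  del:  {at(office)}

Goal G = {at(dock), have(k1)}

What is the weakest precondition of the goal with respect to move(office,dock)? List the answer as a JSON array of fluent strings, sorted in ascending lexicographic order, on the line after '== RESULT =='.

Regress:
  G ∩ del = {}  (empty — regression defined)
  G \ add = {at(dock), have(k1)} \ {at(dock)} = {have(k1)}
  ∪ pre   = {have(k1)} ∪ {at(office), open(d_dock_office)}
          = {at(office), have(k1), open(d_dock_office)}

== RESULT ==
["at(office)", "have(k1)", "open(d_dock_office)"]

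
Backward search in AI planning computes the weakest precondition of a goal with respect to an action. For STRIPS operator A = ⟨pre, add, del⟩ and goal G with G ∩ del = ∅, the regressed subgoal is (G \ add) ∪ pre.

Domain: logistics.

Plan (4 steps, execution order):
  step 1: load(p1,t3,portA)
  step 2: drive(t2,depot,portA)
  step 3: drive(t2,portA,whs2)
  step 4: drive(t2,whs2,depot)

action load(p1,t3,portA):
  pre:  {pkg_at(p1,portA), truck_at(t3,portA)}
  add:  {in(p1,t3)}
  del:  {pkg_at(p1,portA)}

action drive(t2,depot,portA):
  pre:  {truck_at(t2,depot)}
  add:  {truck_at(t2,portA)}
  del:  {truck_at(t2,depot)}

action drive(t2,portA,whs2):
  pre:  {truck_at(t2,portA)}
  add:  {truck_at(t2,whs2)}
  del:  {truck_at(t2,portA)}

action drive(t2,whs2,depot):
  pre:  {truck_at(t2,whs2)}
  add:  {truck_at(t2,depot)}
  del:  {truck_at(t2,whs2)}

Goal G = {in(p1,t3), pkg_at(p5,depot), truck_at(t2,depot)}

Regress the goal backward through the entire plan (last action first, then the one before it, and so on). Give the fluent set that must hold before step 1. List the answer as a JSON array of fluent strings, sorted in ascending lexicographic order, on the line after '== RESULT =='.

Work backward from the goal:
  through step 4 (drive(t2,whs2,depot)): drop {truck_at(t2,depot)}, keep {in(p1,t3), pkg_at(p5,depot)}, require {truck_at(t2,whs2)}
    → {in(p1,t3), pkg_at(p5,depot), truck_at(t2,whs2)}
  through step 3 (drive(t2,portA,whs2)): drop {truck_at(t2,whs2)}, keep {in(p1,t3), pkg_at(p5,depot)}, require {truck_at(t2,portA)}
    → {in(p1,t3), pkg_at(p5,depot), truck_at(t2,portA)}
  through step 2 (drive(t2,depot,portA)): drop {truck_at(t2,portA)}, keep {in(p1,t3), pkg_at(p5,depot)}, require {truck_at(t2,depot)}
    → {in(p1,t3), pkg_at(p5,depot), truck_at(t2,depot)}
  through step 1 (load(p1,t3,portA)): drop {in(p1,t3)}, keep {pkg_at(p5,depot), truck_at(t2,depot)}, require {pkg_at(p1,portA), truck_at(t3,portA)}
    → {pkg_at(p1,portA), pkg_at(p5,depot), truck_at(t2,depot), truck_at(t3,portA)}

== RESULT ==
["pkg_at(p1,portA)", "pkg_at(p5,depot)", "truck_at(t2,depot)", "truck_at(t3,portA)"]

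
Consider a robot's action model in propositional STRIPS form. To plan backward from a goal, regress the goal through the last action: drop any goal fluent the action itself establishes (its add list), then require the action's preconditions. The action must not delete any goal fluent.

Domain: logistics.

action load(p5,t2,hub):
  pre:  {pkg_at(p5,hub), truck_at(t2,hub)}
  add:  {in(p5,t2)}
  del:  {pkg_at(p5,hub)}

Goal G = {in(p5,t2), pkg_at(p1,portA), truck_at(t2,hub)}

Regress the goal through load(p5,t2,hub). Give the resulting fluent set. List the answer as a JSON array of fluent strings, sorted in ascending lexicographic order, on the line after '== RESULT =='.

Compute (G \ add) ∪ pre:
  G ∩ del = {}  (empty — regression defined)
  G \ add = {in(p5,t2), pkg_at(p1,portA), truck_at(t2,hub)} \ {in(p5,t2)} = {pkg_at(p1,portA), truck_at(t2,hub)}
  ∪ pre   = {pkg_at(p1,portA), truck_at(t2,hub)} ∪ {pkg_at(p5,hub), truck_at(t2,hub)}
          = {pkg_at(p1,portA), pkg_at(p5,hub), truck_at(t2,hub)}

== RESULT ==
["pkg_at(p1,portA)", "pkg_at(p5,hub)", "truck_at(t2,hub)"]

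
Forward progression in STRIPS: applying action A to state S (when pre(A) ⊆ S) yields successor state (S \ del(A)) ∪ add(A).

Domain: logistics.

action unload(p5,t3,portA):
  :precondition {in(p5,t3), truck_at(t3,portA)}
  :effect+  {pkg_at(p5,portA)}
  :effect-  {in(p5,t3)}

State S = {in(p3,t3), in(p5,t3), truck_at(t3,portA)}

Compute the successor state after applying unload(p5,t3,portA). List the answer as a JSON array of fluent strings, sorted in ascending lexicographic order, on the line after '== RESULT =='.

Compute (S \ del) ∪ add:
  pre ⊆ S: {in(p5,t3), truck_at(t3,portA)} ⊆ S  — applicable
  S \ del = {in(p3,t3), truck_at(t3,portA)}
  ∪ add   = {in(p3,t3), pkg_at(p5,portA), truck_at(t3,portA)}

== RESULT ==
["in(p3,t3)", "pkg_at(p5,portA)", "truck_at(t3,portA)"]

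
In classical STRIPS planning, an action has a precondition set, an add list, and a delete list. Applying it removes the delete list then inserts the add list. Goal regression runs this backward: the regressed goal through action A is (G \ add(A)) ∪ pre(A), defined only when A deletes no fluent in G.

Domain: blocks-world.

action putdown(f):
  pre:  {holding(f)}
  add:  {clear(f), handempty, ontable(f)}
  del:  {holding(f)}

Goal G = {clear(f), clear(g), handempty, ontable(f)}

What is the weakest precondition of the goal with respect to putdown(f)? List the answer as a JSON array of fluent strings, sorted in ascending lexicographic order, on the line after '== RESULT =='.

Regress:
  G ∩ del = {}  (empty — regression defined)
  G \ add = {clear(f), clear(g), handempty, ontable(f)} \ {clear(f), handempty, ontable(f)} = {clear(g)}
  ∪ pre   = {clear(g)} ∪ {holding(f)}
          = {clear(g), holding(f)}

== RESULT ==
["clear(g)", "holding(f)"]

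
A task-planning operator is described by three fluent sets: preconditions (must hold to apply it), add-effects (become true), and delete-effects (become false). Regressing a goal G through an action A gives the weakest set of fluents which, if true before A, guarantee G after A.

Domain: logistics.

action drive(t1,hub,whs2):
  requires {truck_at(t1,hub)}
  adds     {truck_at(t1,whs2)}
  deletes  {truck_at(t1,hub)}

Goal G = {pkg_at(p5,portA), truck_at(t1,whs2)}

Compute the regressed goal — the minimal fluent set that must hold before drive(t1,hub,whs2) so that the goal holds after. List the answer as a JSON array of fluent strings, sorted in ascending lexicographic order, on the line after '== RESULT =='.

Compute (G \ add) ∪ pre:
  G ∩ del = {}  (empty — regression defined)
  G \ add = {pkg_at(p5,portA), truck_at(t1,whs2)} \ {truck_at(t1,whs2)} = {pkg_at(p5,portA)}
  ∪ pre   = {pkg_at(p5,portA)} ∪ {truck_at(t1,hub)}
          = {pkg_at(p5,portA), truck_at(t1,hub)}

== RESULT ==
["pkg_at(p5,portA)", "truck_at(t1,hub)"]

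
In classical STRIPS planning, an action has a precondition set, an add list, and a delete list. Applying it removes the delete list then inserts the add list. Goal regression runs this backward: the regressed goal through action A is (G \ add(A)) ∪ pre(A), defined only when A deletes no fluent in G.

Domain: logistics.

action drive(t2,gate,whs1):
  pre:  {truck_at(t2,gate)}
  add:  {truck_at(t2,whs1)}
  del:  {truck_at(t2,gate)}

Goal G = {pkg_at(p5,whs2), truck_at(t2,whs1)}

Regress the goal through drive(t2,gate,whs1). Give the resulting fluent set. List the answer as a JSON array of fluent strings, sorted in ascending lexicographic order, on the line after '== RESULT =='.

Compute (G \ add) ∪ pre:
  G ∩ del = {}  (empty — regression defined)
  G \ add = {pkg_at(p5,whs2), truck_at(t2,whs1)} \ {truck_at(t2,whs1)} = {pkg_at(p5,whs2)}
  ∪ pre   = {pkg_at(p5,whs2)} ∪ {truck_at(t2,gate)}
          = {pkg_at(p5,whs2), truck_at(t2,gate)}

== RESULT ==
["pkg_at(p5,whs2)", "truck_at(t2,gate)"]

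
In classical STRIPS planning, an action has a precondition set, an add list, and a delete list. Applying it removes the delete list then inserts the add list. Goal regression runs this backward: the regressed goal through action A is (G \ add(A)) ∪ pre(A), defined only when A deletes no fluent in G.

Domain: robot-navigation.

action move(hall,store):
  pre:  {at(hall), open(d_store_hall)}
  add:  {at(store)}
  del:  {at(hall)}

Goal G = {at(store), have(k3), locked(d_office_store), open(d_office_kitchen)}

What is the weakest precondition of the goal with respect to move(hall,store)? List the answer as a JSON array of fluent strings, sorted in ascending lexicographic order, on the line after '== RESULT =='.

Regress:
  G ∩ del = {}  (empty — regression defined)
  G \ add = {at(store), have(k3), locked(d_office_store), open(d_office_kitchen)} \ {at(store)} = {have(k3), locked(d_office_store), open(d_office_kitchen)}
  ∪ pre   = {have(k3), locked(d_office_store), open(d_office_kitchen)} ∪ {at(hall), open(d_store_hall)}
          = {at(hall), have(k3), locked(d_office_store), open(d_office_kitchen), open(d_store_hall)}

== RESULT ==
["at(hall)", "have(k3)", "locked(d_office_store)", "open(d_office_kitchen)", "open(d_store_hall)"]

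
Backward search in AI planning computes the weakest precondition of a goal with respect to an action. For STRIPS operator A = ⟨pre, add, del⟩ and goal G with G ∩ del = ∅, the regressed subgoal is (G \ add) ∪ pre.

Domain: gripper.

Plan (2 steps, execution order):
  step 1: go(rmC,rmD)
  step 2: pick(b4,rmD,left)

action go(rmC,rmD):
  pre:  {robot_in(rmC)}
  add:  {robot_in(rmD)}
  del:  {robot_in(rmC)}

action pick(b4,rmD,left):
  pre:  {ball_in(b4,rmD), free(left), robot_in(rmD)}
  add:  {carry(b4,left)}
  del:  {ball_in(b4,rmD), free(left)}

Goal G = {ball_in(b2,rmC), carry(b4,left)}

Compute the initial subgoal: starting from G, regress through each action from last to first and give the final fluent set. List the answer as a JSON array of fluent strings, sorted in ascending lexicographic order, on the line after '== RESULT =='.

Regress step by step:
  through step 2 (pick(b4,rmD,left)): drop {carry(b4,left)}, keep {ball_in(b2,rmC)}, require {ball_in(b4,rmD), free(left), robot_in(rmD)}
    → {ball_in(b2,rmC), ball_in(b4,rmD), free(left), robot_in(rmD)}
  through step 1 (go(rmC,rmD)): drop {robot_in(rmD)}, keep {ball_in(b2,rmC), ball_in(b4,rmD), free(left)}, require {robot_in(rmC)}
    → {ball_in(b2,rmC), ball_in(b4,rmD), free(left), robot_in(rmC)}

== RESULT ==
["ball_in(b2,rmC)", "ball_in(b4,rmD)", "free(left)", "robot_in(rmC)"]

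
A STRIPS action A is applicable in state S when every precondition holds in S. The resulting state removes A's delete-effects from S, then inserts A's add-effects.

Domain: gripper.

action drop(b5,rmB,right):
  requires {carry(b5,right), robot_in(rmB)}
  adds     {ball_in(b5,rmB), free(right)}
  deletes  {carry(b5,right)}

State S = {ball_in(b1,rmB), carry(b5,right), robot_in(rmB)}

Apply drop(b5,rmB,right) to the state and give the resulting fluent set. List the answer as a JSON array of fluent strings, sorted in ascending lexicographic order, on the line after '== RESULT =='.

Compute (S \ del) ∪ add:
  pre ⊆ S: {carry(b5,right), robot_in(rmB)} ⊆ S  — applicable
  S \ del = {ball_in(b1,rmB), robot_in(rmB)}
  ∪ add   = {ball_in(b1,rmB), ball_in(b5,rmB), free(right), robot_in(rmB)}

== RESULT ==
["ball_in(b1,rmB)", "ball_in(b5,rmB)", "free(right)", "robot_in(rmB)"]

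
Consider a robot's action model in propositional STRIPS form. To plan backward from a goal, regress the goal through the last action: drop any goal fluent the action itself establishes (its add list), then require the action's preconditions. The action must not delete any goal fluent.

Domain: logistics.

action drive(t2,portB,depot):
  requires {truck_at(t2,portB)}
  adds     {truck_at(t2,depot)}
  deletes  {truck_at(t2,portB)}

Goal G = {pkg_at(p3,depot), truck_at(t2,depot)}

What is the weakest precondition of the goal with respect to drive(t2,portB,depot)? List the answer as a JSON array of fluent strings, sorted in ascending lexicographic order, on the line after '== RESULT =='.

Compute (G \ add) ∪ pre:
  G ∩ del = {}  (empty — regression defined)
  G \ add = {pkg_at(p3,depot), truck_at(t2,depot)} \ {truck_at(t2,depot)} = {pkg_at(p3,depot)}
  ∪ pre   = {pkg_at(p3,depot)} ∪ {truck_at(t2,portB)}
          = {pkg_at(p3,depot), truck_at(t2,portB)}

== RESULT ==
["pkg_at(p3,depot)", "truck_at(t2,portB)"]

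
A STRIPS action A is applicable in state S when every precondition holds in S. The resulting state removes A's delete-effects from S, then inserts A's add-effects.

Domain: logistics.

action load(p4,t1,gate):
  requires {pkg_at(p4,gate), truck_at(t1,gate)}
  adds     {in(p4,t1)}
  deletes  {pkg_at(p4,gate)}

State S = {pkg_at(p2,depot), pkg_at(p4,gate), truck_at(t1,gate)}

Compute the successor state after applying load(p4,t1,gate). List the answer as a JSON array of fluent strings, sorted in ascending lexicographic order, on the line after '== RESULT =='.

Compute (S \ del) ∪ add:
  pre ⊆ S: {pkg_at(p4,gate), truck_at(t1,gate)} ⊆ S  — applicable
  S \ del = {pkg_at(p2,depot), truck_at(t1,gate)}
  ∪ add   = {in(p4,t1), pkg_at(p2,depot), truck_at(t1,gate)}

== RESULT ==
["in(p4,t1)", "pkg_at(p2,depot)", "truck_at(t1,gate)"]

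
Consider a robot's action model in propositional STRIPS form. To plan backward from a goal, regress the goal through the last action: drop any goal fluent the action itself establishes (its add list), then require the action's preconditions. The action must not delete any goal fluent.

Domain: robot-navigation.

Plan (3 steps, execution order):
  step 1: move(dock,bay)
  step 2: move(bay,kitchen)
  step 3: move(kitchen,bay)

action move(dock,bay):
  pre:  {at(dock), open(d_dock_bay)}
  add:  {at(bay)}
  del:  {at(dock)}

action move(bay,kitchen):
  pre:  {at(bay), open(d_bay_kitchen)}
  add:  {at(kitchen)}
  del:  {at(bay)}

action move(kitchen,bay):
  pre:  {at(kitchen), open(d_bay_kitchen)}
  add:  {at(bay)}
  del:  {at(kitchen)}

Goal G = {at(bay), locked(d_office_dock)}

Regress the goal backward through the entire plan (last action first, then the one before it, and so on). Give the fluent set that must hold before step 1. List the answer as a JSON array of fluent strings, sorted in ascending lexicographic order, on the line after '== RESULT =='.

Regress step by step:
  through step 3 (move(kitchen,bay)): drop {at(bay)}, keep {locked(d_office_dock)}, require {at(kitchen), open(d_bay_kitchen)}
    → {at(kitchen), locked(d_office_dock), open(d_bay_kitchen)}
  through step 2 (move(bay,kitchen)): drop {at(kitchen)}, keep {locked(d_office_dock), open(d_bay_kitchen)}, require {at(bay), open(d_bay_kitchen)}
    → {at(bay), locked(d_office_dock), open(d_bay_kitchen)}
  through step 1 (move(dock,bay)): drop {at(bay)}, keep {locked(d_office_dock), open(d_bay_kitchen)}, require {at(dock), open(d_dock_bay)}
    → {at(dock), locked(d_office_dock), open(d_bay_kitchen), open(d_dock_bay)}

== RESULT ==
["at(dock)", "locked(d_office_dock)", "open(d_bay_kitchen)", "open(d_dock_bay)"]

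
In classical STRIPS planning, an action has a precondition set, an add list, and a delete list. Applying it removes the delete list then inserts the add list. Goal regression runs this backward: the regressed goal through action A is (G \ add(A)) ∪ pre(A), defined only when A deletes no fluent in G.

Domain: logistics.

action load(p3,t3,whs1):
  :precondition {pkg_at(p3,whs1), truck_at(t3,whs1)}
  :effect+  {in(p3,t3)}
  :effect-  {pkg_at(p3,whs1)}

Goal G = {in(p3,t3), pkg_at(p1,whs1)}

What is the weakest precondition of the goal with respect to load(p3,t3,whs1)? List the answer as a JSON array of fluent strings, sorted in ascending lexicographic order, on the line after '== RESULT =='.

Compute (G \ add) ∪ pre:
  G ∩ del = {}  (empty — regression defined)
  G \ add = {in(p3,t3), pkg_at(p1,whs1)} \ {in(p3,t3)} = {pkg_at(p1,whs1)}
  ∪ pre   = {pkg_at(p1,whs1)} ∪ {pkg_at(p3,whs1), truck_at(t3,whs1)}
          = {pkg_at(p1,whs1), pkg_at(p3,whs1), truck_at(t3,whs1)}

== RESULT ==
["pkg_at(p1,whs1)", "pkg_at(p3,whs1)", "truck_at(t3,whs1)"]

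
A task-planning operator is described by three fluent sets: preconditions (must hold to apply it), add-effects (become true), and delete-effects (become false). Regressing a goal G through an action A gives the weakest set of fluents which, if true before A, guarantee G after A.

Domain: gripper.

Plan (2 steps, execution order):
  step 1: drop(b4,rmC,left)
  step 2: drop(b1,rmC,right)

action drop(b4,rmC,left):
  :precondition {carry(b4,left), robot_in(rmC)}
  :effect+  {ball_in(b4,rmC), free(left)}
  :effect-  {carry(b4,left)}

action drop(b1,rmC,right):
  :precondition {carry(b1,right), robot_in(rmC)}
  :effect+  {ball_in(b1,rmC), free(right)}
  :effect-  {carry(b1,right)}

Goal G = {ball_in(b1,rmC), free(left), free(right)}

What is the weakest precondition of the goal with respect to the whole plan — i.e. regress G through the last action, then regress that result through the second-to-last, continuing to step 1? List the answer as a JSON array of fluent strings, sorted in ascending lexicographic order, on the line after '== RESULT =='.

Regress step by step:
  through step 2 (drop(b1,rmC,right)): drop {ball_in(b1,rmC), free(right)}, keep {free(left)}, require {carry(b1,right), robot_in(rmC)}
    → {carry(b1,right), free(left), robot_in(rmC)}
  through step 1 (drop(b4,rmC,left)): drop {free(left)}, keep {carry(b1,right), robot_in(rmC)}, require {carry(b4,left), robot_in(rmC)}
    → {carry(b1,right), carry(b4,left), robot_in(rmC)}

== RESULT ==
["carry(b1,right)", "carry(b4,left)", "robot_in(rmC)"]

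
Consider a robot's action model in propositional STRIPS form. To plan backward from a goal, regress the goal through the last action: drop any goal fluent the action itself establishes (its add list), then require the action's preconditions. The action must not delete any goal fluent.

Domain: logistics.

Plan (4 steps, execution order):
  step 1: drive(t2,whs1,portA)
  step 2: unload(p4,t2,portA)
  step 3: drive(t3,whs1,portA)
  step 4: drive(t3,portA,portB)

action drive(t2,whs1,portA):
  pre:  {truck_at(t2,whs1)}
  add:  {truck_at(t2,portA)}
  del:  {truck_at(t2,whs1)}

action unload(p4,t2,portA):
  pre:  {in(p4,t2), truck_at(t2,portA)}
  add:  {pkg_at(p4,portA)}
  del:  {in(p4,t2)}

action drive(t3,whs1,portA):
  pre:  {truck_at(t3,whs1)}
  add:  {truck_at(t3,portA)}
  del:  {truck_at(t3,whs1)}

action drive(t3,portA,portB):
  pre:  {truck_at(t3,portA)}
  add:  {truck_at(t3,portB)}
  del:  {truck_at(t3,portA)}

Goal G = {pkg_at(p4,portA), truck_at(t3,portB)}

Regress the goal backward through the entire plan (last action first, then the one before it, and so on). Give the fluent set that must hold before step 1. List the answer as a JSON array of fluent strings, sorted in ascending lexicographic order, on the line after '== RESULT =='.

Work backward from the goal:
  through step 4 (drive(t3,portA,portB)): drop {truck_at(t3,portB)}, keep {pkg_at(p4,portA)}, require {truck_at(t3,portA)}
    → {pkg_at(p4,portA), truck_at(t3,portA)}
  through step 3 (drive(t3,whs1,portA)): drop {truck_at(t3,portA)}, keep {pkg_at(p4,portA)}, require {truck_at(t3,whs1)}
    → {pkg_at(p4,portA), truck_at(t3,whs1)}
  through step 2 (unload(p4,t2,portA)): drop {pkg_at(p4,portA)}, keep {truck_at(t3,whs1)}, require {in(p4,t2), truck_at(t2,portA)}
    → {in(p4,t2), truck_at(t2,portA), truck_at(t3,whs1)}
  through step 1 (drive(t2,whs1,portA)): drop {truck_at(t2,portA)}, keep {in(p4,t2), truck_at(t3,whs1)}, require {truck_at(t2,whs1)}
    → {in(p4,t2), truck_at(t2,whs1), truck_at(t3,whs1)}

== RESULT ==
["in(p4,t2)", "truck_at(t2,whs1)", "truck_at(t3,whs1)"]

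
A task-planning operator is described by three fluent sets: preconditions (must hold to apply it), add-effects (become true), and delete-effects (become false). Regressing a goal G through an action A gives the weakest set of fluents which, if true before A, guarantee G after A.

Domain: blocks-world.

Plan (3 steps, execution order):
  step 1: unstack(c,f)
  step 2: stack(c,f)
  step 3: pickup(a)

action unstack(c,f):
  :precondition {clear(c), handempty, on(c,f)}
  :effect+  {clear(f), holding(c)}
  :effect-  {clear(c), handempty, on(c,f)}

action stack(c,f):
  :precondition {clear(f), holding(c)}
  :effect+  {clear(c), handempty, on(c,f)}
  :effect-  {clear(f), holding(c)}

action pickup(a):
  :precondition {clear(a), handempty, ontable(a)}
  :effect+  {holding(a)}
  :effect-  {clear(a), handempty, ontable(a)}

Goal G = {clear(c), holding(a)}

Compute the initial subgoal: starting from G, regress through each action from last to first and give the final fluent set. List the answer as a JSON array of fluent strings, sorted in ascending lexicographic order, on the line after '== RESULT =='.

Work backward from the goal:
  through step 3 (pickup(a)): drop {holding(a)}, keep {clear(c)}, require {clear(a), handempty, ontable(a)}
    → {clear(a), clear(c), handempty, ontable(a)}
  through step 2 (stack(c,f)): drop {clear(c), handempty}, keep {clear(a), ontable(a)}, require {clear(f), holding(c)}
    → {clear(a), clear(f), holding(c), ontable(a)}
  through step 1 (unstack(c,f)): drop {clear(f), holding(c)}, keep {clear(a), ontable(a)}, require {clear(c), handempty, on(c,f)}
    → {clear(a), clear(c), handempty, on(c,f), ontable(a)}

== RESULT ==
["clear(a)", "clear(c)", "handempty", "on(c,f)", "ontable(a)"]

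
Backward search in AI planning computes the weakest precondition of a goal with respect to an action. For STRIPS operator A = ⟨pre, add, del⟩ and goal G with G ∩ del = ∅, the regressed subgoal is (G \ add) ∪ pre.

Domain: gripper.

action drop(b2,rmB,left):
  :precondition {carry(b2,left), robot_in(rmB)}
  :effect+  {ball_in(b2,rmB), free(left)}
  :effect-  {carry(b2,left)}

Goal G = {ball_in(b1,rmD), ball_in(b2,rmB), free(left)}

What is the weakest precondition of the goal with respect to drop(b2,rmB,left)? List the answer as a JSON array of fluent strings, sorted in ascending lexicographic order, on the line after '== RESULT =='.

Regress:
  G ∩ del = {}  (empty — regression defined)
  G \ add = {ball_in(b1,rmD), ball_in(b2,rmB), free(left)} \ {ball_in(b2,rmB), free(left)} = {ball_in(b1,rmD)}
  ∪ pre   = {ball_in(b1,rmD)} ∪ {carry(b2,left), robot_in(rmB)}
          = {ball_in(b1,rmD), carry(b2,left), robot_in(rmB)}

== RESULT ==
["ball_in(b1,rmD)", "carry(b2,left)", "robot_in(rmB)"]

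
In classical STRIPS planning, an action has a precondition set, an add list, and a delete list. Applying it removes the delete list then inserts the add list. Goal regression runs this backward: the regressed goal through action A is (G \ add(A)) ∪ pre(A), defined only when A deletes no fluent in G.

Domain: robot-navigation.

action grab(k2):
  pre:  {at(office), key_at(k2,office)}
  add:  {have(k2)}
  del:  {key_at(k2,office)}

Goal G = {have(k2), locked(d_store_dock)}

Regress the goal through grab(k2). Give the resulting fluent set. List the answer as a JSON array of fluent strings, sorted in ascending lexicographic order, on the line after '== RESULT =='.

Compute (G \ add) ∪ pre:
  G ∩ del = {}  (empty — regression defined)
  G \ add = {have(k2), locked(d_store_dock)} \ {have(k2)} = {locked(d_store_dock)}
  ∪ pre   = {locked(d_store_dock)} ∪ {at(office), key_at(k2,office)}
          = {at(office), key_at(k2,office), locked(d_store_dock)}

== RESULT ==
["at(office)", "key_at(k2,office)", "locked(d_store_dock)"]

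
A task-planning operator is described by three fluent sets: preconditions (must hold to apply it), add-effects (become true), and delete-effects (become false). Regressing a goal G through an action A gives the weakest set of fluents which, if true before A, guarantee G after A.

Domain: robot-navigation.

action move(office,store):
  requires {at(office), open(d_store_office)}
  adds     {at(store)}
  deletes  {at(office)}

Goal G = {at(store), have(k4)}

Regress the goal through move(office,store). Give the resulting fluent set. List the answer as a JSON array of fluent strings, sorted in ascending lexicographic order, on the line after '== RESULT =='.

Compute (G \ add) ∪ pre:
  G ∩ del = {}  (empty — regression defined)
  G \ add = {at(store), have(k4)} \ {at(store)} = {have(k4)}
  ∪ pre   = {have(k4)} ∪ {at(office), open(d_store_office)}
          = {at(office), have(k4), open(d_store_office)}

== RESULT ==
["at(office)", "have(k4)", "open(d_store_office)"]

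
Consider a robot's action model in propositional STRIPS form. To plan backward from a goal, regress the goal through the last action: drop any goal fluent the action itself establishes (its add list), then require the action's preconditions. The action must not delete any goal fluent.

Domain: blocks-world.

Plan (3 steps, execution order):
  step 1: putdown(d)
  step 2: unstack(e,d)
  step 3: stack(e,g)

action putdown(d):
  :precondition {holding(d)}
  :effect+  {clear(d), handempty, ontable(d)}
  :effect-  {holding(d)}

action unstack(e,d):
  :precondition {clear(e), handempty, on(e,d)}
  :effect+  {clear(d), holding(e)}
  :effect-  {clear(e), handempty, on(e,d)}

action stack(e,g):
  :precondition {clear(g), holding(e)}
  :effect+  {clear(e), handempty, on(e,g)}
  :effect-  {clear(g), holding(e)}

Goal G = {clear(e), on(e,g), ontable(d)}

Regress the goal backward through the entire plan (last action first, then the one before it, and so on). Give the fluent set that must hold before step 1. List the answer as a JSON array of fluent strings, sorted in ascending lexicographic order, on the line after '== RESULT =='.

Regress step by step:
  through step 3 (stack(e,g)): drop {clear(e), on(e,g)}, keep {ontable(d)}, require {clear(g), holding(e)}
    → {clear(g), holding(e), ontable(d)}
  through step 2 (unstack(e,d)): drop {holding(e)}, keep {clear(g), ontable(d)}, require {clear(e), handempty, on(e,d)}
    → {clear(e), clear(g), handempty, on(e,d), ontable(d)}
  through step 1 (putdown(d)): drop {handempty, ontable(d)}, keep {clear(e), clear(g), on(e,d)}, require {holding(d)}
    → {clear(e), clear(g), holding(d), on(e,d)}

== RESULT ==
["clear(e)", "clear(g)", "holding(d)", "on(e,d)"]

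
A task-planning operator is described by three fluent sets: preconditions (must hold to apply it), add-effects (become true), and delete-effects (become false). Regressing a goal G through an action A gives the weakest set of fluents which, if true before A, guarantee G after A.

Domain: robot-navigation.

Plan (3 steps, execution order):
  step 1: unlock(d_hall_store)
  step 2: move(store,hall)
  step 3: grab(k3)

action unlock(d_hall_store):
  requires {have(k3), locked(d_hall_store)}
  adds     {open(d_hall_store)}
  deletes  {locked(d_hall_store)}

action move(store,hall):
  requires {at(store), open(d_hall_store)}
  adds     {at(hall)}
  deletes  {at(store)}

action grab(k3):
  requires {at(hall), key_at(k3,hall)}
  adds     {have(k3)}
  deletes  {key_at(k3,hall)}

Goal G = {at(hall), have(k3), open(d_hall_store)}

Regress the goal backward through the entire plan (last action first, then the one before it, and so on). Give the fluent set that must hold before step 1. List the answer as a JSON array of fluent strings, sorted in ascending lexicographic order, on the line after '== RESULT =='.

Regress step by step:
  through step 3 (grab(k3)): drop {have(k3)}, keep {at(hall), open(d_hall_store)}, require {at(hall), key_at(k3,hall)}
    → {at(hall), key_at(k3,hall), open(d_hall_store)}
  through step 2 (move(store,hall)): drop {at(hall)}, keep {key_at(k3,hall), open(d_hall_store)}, require {at(store), open(d_hall_store)}
    → {at(store), key_at(k3,hall), open(d_hall_store)}
  through step 1 (unlock(d_hall_store)): drop {open(d_hall_store)}, keep {at(store), key_at(k3,hall)}, require {have(k3), locked(d_hall_store)}
    → {at(store), have(k3), key_at(k3,hall), locked(d_hall_store)}

== RESULT ==
["at(store)", "have(k3)", "key_at(k3,hall)", "locked(d_hall_store)"]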